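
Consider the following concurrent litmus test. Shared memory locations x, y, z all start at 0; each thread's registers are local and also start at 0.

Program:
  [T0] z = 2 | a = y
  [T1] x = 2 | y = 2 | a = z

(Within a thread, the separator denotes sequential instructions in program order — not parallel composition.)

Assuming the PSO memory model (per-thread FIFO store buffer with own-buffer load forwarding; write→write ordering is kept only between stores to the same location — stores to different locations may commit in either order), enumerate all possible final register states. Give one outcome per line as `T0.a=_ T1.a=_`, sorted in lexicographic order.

outcome vector order: (T0.a,T1.a)
|PSO outcomes| = 4

T0.a=0 T1.a=0
T0.a=0 T1.a=2
T0.a=2 T1.a=0
T0.a=2 T1.a=2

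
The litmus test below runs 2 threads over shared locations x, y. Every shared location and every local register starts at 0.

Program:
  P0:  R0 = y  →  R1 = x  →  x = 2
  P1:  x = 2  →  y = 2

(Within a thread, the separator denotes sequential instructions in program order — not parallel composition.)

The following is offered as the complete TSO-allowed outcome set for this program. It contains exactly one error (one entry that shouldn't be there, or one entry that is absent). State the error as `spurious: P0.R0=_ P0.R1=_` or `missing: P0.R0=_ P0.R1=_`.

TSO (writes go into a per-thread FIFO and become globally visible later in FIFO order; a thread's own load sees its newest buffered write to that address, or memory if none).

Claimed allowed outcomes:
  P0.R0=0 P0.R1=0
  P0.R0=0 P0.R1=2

missing: P0.R0=2 P0.R1=2

outcome vector order: (P0.R0,P0.R1)
TSO: 3 outcomes — {(0,0); (0,2); (2,2)}
TSO∖claimed = {(2,2)}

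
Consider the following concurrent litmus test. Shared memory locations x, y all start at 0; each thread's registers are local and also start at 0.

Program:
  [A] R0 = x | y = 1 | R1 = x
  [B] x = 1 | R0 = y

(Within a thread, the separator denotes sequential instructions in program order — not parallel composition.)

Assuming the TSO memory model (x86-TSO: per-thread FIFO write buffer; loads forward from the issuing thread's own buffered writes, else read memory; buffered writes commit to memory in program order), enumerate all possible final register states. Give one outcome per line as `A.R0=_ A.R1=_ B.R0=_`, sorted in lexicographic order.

outcome vector order: (A.R0,A.R1,B.R0)
|TSO outcomes| = 6

A.R0=0 A.R1=0 B.R0=0
A.R0=0 A.R1=0 B.R0=1
A.R0=0 A.R1=1 B.R0=0
A.R0=0 A.R1=1 B.R0=1
A.R0=1 A.R1=1 B.R0=0
A.R0=1 A.R1=1 B.R0=1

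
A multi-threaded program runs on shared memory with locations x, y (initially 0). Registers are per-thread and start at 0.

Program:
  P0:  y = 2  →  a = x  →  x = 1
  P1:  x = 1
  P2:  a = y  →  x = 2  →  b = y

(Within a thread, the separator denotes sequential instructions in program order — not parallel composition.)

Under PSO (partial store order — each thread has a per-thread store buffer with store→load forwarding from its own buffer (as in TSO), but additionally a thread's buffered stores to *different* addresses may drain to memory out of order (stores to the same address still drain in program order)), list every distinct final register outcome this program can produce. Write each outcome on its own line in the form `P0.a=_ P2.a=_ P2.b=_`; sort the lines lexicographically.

P0.a=0 P2.a=0 P2.b=0
P0.a=0 P2.a=0 P2.b=2
P0.a=0 P2.a=2 P2.b=2
P0.a=1 P2.a=0 P2.b=0
P0.a=1 P2.a=0 P2.b=2
P0.a=1 P2.a=2 P2.b=2
P0.a=2 P2.a=0 P2.b=0
P0.a=2 P2.a=0 P2.b=2
P0.a=2 P2.a=2 P2.b=2

outcome vector order: (P0.a,P2.a,P2.b)
|PSO outcomes| = 9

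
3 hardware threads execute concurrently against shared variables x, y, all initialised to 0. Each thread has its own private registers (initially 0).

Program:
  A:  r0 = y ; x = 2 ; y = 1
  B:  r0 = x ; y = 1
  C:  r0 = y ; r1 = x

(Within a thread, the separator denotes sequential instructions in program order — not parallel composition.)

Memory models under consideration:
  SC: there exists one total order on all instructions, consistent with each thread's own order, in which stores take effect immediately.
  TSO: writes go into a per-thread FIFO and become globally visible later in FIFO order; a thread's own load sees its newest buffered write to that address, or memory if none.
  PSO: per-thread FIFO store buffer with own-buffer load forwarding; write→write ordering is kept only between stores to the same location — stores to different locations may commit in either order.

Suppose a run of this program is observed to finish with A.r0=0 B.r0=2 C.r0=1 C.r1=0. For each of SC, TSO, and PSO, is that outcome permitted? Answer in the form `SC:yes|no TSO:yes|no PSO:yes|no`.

SC:no TSO:no PSO:yes

outcome vector order: (A.r0,B.r0,C.r0,C.r1)
[SC] allowed = {0/0/0/0; 0/0/0/2; 0/0/1/0; 0/0/1/2; 0/2/0/0; 0/2/0/2; 0/2/1/2; 1/0/0/0; 1/0/0/2; 1/0/1/0; 1/0/1/2}
[TSO] allowed = {0/0/0/0; 0/0/0/2; 0/0/1/0; 0/0/1/2; 0/2/0/0; 0/2/0/2; 0/2/1/2; 1/0/0/0; 1/0/0/2; 1/0/1/0; 1/0/1/2}
[PSO] allowed = {0/0/0/0; 0/0/0/2; 0/0/1/0; 0/0/1/2; 0/2/0/0; 0/2/0/2; 0/2/1/0; 0/2/1/2; 1/0/0/0; 1/0/0/2; 1/0/1/0; 1/0/1/2}
target 0/2/1/0 ∈ {PSO}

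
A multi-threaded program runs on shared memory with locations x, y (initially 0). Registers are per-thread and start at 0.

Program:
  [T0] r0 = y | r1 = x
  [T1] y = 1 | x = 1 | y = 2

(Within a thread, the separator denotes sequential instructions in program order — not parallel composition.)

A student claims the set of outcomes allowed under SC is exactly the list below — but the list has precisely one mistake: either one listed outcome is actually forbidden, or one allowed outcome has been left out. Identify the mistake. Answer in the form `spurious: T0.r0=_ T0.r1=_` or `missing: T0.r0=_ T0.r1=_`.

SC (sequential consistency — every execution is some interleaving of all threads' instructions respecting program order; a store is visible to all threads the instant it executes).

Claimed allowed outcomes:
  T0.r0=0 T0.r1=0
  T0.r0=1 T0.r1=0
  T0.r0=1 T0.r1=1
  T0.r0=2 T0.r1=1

outcome vector order: (T0.r0,T0.r1)
SC (5): 0/0 0/1 1/0 1/1 2/1
SC∖claimed = {0/1}

missing: T0.r0=0 T0.r1=1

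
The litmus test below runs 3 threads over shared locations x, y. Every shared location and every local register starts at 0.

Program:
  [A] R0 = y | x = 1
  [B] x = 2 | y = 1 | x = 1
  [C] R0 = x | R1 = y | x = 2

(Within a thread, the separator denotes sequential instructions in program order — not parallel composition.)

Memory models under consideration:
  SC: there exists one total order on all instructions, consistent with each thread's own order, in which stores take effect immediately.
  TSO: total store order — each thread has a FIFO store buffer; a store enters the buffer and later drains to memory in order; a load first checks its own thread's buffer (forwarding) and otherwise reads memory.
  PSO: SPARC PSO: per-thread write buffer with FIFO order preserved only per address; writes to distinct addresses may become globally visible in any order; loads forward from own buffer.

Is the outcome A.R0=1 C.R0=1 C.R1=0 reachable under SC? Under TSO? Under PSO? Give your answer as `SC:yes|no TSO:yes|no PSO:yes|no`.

outcome vector order: (A.R0,C.R0,C.R1)
SC: 11 outcomes — {<0 0 0>; <0 0 1>; <0 1 0>; <0 1 1>; <0 2 0>; <0 2 1>; <1 0 0>; <1 0 1>; <1 1 1>; <1 2 0>; <1 2 1>}
TSO: 11 outcomes — {<0 0 0>; <0 0 1>; <0 1 0>; <0 1 1>; <0 2 0>; <0 2 1>; <1 0 0>; <1 0 1>; <1 1 1>; <1 2 0>; <1 2 1>}
PSO: 12 outcomes — {<0 0 0>; <0 0 1>; <0 1 0>; <0 1 1>; <0 2 0>; <0 2 1>; <1 0 0>; <1 0 1>; <1 1 0>; <1 1 1>; <1 2 0>; <1 2 1>}
target <1 1 0> ∈ {PSO}

SC:no TSO:no PSO:yes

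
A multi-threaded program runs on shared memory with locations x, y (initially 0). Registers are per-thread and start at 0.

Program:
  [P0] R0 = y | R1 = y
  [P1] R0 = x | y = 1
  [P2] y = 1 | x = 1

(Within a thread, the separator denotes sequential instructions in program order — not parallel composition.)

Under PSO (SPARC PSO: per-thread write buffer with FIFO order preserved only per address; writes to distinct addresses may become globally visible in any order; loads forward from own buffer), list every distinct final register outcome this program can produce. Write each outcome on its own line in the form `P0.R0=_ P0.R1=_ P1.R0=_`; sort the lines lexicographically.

P0.R0=0 P0.R1=0 P1.R0=0
P0.R0=0 P0.R1=0 P1.R0=1
P0.R0=0 P0.R1=1 P1.R0=0
P0.R0=0 P0.R1=1 P1.R0=1
P0.R0=1 P0.R1=1 P1.R0=0
P0.R0=1 P0.R1=1 P1.R0=1

outcome vector order: (P0.R0,P0.R1,P1.R0)
|PSO outcomes| = 6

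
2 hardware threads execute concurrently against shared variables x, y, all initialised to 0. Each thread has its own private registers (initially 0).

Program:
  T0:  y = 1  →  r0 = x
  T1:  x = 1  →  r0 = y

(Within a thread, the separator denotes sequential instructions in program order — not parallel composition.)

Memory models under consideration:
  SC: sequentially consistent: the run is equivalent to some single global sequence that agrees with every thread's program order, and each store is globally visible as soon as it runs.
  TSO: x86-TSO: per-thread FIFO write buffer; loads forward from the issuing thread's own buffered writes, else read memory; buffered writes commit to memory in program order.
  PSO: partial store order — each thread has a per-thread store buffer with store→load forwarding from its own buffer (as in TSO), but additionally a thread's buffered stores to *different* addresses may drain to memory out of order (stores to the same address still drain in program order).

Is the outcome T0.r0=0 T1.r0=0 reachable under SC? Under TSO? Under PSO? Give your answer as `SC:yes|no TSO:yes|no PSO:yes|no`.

SC:no TSO:yes PSO:yes

outcome vector order: (T0.r0,T1.r0)
under SC → (0,1) (1,0) (1,1)
under TSO → (0,0) (0,1) (1,0) (1,1)
under PSO → (0,0) (0,1) (1,0) (1,1)
target (0,0) ∈ {TSO,PSO}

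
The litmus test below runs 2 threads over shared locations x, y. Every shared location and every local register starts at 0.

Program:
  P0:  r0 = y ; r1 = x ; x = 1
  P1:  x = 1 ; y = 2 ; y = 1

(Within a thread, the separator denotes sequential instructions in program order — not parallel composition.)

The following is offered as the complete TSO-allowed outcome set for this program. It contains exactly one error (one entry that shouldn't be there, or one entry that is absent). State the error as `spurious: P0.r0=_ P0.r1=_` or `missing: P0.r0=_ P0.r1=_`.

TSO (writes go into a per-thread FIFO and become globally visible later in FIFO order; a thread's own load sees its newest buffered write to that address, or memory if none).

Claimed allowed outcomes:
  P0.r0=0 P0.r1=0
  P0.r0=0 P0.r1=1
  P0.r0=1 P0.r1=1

outcome vector order: (P0.r0,P0.r1)
under TSO → 00 01 11 21
TSO∖claimed = {21}

missing: P0.r0=2 P0.r1=1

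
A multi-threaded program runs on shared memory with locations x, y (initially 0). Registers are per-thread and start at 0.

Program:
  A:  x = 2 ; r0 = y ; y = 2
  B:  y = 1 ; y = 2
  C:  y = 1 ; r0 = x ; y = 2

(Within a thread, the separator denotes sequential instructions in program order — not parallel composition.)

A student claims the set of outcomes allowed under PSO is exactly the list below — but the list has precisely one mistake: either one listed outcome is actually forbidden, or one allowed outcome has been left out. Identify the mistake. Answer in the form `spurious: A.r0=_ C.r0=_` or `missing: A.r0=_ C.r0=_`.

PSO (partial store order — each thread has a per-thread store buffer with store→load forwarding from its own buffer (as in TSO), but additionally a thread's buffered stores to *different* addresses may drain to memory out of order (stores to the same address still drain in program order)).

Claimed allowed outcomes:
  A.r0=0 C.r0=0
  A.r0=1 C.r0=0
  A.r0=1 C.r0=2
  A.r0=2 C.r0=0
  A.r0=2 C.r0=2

missing: A.r0=0 C.r0=2

outcome vector order: (A.r0,C.r0)
[PSO] allowed = {<0 0>; <0 2>; <1 0>; <1 2>; <2 0>; <2 2>}
PSO∖claimed = {<0 2>}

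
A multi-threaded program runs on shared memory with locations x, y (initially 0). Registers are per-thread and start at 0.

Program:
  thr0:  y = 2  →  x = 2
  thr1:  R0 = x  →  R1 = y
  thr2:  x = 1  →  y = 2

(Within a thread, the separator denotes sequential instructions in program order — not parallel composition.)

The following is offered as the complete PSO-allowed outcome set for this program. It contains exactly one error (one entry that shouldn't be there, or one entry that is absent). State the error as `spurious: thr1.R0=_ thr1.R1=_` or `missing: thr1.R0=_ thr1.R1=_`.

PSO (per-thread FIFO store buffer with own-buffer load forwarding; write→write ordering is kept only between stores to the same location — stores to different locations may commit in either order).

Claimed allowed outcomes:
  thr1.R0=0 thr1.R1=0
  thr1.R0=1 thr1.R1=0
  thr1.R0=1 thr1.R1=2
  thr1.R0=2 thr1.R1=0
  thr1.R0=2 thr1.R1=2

outcome vector order: (thr1.R0,thr1.R1)
PSO: 6 outcomes — {(0,0) (0,2) (1,0) (1,2) (2,0) (2,2)}
PSO∖claimed = {(0,2)}

missing: thr1.R0=0 thr1.R1=2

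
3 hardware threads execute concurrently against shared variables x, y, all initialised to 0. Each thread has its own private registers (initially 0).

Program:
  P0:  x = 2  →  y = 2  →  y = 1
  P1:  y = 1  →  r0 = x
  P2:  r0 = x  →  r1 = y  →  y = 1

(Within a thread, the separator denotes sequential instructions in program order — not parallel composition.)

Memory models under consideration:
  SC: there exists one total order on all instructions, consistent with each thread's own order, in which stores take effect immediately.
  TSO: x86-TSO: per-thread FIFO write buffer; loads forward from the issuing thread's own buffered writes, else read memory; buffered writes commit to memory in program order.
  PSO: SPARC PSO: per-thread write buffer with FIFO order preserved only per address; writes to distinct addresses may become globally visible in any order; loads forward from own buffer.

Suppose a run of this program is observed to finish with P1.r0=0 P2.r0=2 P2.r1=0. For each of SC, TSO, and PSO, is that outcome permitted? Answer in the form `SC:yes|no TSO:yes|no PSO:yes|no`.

SC:no TSO:yes PSO:yes

outcome vector order: (P1.r0,P2.r0,P2.r1)
under SC → 000 001 002 021 022 200 201 202 220 221 222
under TSO → 000 001 002 020 021 022 200 201 202 220 221 222
under PSO → 000 001 002 020 021 022 200 201 202 220 221 222
target 020 ∈ {TSO,PSO}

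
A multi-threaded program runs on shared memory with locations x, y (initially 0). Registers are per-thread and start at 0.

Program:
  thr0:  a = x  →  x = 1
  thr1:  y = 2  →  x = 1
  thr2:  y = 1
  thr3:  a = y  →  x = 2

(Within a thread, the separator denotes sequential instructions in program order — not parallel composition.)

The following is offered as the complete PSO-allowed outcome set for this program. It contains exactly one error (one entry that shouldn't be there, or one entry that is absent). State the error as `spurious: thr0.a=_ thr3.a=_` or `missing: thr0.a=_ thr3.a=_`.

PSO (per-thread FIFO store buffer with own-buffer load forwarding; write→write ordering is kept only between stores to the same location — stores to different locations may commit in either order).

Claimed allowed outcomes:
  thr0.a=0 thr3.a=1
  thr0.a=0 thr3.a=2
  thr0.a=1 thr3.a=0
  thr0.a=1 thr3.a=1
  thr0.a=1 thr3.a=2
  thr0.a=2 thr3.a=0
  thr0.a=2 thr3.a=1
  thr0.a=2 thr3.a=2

missing: thr0.a=0 thr3.a=0

outcome vector order: (thr0.a,thr3.a)
PSO (9): 00, 01, 02, 10, 11, 12, 20, 21, 22
PSO∖claimed = {00}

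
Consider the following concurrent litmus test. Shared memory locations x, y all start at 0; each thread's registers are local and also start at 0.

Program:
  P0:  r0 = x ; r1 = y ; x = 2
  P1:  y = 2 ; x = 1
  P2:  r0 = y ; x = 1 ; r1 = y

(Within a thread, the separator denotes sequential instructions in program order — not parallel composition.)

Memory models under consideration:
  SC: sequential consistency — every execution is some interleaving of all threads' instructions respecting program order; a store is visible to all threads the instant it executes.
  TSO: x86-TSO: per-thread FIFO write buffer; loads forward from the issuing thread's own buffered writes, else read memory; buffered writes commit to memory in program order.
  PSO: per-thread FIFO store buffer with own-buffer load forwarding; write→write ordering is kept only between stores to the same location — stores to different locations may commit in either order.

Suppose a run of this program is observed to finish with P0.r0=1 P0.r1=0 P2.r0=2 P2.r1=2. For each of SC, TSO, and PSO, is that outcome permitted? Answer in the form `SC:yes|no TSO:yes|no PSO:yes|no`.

outcome vector order: (P0.r0,P0.r1,P2.r0,P2.r1)
SC (11): <0 0 0 0> <0 0 0 2> <0 0 2 2> <0 2 0 0> <0 2 0 2> <0 2 2 2> <1 0 0 0> <1 0 0 2> <1 2 0 0> <1 2 0 2> <1 2 2 2>
TSO (11): <0 0 0 0> <0 0 0 2> <0 0 2 2> <0 2 0 0> <0 2 0 2> <0 2 2 2> <1 0 0 0> <1 0 0 2> <1 2 0 0> <1 2 0 2> <1 2 2 2>
PSO (12): <0 0 0 0> <0 0 0 2> <0 0 2 2> <0 2 0 0> <0 2 0 2> <0 2 2 2> <1 0 0 0> <1 0 0 2> <1 0 2 2> <1 2 0 0> <1 2 0 2> <1 2 2 2>
target <1 0 2 2> ∈ {PSO}

SC:no TSO:no PSO:yes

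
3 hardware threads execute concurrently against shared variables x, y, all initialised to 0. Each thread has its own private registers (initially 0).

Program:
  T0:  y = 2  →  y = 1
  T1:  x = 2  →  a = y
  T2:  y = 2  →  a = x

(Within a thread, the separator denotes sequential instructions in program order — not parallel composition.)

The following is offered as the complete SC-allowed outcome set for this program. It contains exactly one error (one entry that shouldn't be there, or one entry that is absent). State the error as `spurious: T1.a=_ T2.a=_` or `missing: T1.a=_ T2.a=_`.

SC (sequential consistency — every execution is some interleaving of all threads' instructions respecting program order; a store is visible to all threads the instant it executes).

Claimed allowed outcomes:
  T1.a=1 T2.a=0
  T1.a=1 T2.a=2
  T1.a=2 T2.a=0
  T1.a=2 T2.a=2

outcome vector order: (T1.a,T2.a)
under SC → <0 2>; <1 0>; <1 2>; <2 0>; <2 2>
SC∖claimed = {<0 2>}

missing: T1.a=0 T2.a=2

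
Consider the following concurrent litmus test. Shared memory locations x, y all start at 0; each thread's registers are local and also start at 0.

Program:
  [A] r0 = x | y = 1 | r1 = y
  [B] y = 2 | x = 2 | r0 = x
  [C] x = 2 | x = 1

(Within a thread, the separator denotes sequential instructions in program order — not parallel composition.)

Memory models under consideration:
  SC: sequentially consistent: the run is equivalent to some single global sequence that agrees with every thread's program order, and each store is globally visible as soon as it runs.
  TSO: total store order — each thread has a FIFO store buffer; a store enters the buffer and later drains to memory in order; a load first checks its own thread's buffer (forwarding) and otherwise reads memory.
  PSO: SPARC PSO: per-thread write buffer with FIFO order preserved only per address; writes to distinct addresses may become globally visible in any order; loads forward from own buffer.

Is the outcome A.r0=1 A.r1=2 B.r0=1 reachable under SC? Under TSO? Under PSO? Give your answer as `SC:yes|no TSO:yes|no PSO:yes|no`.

outcome vector order: (A.r0,A.r1,B.r0)
under SC → 011 012 021 022 111 112 122 211 212 221 222
under TSO → 011 012 021 022 111 112 122 211 212 221 222
under PSO → 011 012 021 022 111 112 121 122 211 212 221 222
target 121 ∈ {PSO}

SC:no TSO:no PSO:yes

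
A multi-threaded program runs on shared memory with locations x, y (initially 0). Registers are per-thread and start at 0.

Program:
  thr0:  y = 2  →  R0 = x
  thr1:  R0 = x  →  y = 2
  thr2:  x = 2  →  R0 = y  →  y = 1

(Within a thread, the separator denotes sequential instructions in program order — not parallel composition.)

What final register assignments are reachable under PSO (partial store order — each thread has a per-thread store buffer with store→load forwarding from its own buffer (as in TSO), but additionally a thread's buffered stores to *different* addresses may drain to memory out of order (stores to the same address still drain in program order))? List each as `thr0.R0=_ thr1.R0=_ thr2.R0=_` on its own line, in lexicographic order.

thr0.R0=0 thr1.R0=0 thr2.R0=0
thr0.R0=0 thr1.R0=0 thr2.R0=2
thr0.R0=0 thr1.R0=2 thr2.R0=0
thr0.R0=0 thr1.R0=2 thr2.R0=2
thr0.R0=2 thr1.R0=0 thr2.R0=0
thr0.R0=2 thr1.R0=0 thr2.R0=2
thr0.R0=2 thr1.R0=2 thr2.R0=0
thr0.R0=2 thr1.R0=2 thr2.R0=2

outcome vector order: (thr0.R0,thr1.R0,thr2.R0)
|PSO outcomes| = 8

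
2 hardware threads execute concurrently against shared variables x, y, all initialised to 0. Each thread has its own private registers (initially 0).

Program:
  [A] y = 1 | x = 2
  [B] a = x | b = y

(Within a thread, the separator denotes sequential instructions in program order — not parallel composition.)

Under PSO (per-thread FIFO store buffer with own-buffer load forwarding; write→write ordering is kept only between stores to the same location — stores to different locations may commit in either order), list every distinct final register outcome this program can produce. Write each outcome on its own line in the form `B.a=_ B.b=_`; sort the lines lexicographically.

outcome vector order: (B.a,B.b)
|PSO outcomes| = 4

B.a=0 B.b=0
B.a=0 B.b=1
B.a=2 B.b=0
B.a=2 B.b=1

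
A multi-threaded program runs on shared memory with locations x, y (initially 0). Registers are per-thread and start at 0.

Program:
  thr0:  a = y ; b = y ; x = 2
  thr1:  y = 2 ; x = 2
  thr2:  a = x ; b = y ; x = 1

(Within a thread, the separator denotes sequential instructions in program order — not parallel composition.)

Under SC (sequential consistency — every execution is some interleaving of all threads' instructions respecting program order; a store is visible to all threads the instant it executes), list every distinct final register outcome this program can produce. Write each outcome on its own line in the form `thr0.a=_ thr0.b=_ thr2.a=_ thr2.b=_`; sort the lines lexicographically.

outcome vector order: (thr0.a,thr0.b,thr2.a,thr2.b)
|SC outcomes| = 10

thr0.a=0 thr0.b=0 thr2.a=0 thr2.b=0
thr0.a=0 thr0.b=0 thr2.a=0 thr2.b=2
thr0.a=0 thr0.b=0 thr2.a=2 thr2.b=0
thr0.a=0 thr0.b=0 thr2.a=2 thr2.b=2
thr0.a=0 thr0.b=2 thr2.a=0 thr2.b=0
thr0.a=0 thr0.b=2 thr2.a=0 thr2.b=2
thr0.a=0 thr0.b=2 thr2.a=2 thr2.b=2
thr0.a=2 thr0.b=2 thr2.a=0 thr2.b=0
thr0.a=2 thr0.b=2 thr2.a=0 thr2.b=2
thr0.a=2 thr0.b=2 thr2.a=2 thr2.b=2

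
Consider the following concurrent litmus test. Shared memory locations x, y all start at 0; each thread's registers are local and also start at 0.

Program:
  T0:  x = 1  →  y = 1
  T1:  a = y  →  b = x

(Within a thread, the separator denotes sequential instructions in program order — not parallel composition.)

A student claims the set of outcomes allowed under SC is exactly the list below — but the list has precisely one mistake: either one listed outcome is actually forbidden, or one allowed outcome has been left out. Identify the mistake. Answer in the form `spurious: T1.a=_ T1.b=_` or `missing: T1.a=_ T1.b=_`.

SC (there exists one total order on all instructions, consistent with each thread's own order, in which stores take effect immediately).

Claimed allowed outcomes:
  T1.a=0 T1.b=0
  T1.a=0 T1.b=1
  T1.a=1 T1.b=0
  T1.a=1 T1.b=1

spurious: T1.a=1 T1.b=0

outcome vector order: (T1.a,T1.b)
[SC] allowed = {00; 01; 11}
claimed∖SC = {10}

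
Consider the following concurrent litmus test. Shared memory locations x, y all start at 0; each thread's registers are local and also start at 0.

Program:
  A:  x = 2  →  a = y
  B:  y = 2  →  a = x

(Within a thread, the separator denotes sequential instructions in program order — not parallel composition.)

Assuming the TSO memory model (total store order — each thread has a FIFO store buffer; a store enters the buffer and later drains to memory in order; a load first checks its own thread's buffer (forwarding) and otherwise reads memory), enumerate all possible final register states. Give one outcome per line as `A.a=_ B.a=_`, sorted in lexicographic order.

A.a=0 B.a=0
A.a=0 B.a=2
A.a=2 B.a=0
A.a=2 B.a=2

outcome vector order: (A.a,B.a)
|TSO outcomes| = 4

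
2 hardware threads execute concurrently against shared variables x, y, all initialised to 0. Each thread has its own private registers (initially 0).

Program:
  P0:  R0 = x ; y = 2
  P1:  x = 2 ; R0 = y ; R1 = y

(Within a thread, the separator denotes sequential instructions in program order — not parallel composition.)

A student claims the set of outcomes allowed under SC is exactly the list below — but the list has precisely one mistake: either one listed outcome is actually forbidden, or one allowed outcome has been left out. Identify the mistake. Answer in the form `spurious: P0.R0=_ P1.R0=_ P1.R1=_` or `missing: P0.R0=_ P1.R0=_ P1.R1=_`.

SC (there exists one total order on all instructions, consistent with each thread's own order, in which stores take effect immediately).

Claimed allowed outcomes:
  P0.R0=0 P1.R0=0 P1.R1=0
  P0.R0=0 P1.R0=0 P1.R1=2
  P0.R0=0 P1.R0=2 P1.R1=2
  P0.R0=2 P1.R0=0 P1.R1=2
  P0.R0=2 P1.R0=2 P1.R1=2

missing: P0.R0=2 P1.R0=0 P1.R1=0

outcome vector order: (P0.R0,P1.R0,P1.R1)
SC (6): <0 0 0> <0 0 2> <0 2 2> <2 0 0> <2 0 2> <2 2 2>
SC∖claimed = {<2 0 0>}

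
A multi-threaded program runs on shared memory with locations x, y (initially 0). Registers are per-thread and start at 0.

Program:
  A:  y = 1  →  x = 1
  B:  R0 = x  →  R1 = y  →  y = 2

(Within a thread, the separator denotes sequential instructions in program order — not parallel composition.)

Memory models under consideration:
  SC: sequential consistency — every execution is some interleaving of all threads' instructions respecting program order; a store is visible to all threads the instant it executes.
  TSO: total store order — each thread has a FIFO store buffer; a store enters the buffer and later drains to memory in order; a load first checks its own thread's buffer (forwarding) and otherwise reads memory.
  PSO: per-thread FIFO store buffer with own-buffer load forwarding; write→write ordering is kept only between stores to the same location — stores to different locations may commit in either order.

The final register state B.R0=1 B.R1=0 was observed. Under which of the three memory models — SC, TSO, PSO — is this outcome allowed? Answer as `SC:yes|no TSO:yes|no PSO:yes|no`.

SC:no TSO:no PSO:yes

outcome vector order: (B.R0,B.R1)
SC (3): (0,0), (0,1), (1,1)
TSO (3): (0,0), (0,1), (1,1)
PSO (4): (0,0), (0,1), (1,0), (1,1)
target (1,0) ∈ {PSO}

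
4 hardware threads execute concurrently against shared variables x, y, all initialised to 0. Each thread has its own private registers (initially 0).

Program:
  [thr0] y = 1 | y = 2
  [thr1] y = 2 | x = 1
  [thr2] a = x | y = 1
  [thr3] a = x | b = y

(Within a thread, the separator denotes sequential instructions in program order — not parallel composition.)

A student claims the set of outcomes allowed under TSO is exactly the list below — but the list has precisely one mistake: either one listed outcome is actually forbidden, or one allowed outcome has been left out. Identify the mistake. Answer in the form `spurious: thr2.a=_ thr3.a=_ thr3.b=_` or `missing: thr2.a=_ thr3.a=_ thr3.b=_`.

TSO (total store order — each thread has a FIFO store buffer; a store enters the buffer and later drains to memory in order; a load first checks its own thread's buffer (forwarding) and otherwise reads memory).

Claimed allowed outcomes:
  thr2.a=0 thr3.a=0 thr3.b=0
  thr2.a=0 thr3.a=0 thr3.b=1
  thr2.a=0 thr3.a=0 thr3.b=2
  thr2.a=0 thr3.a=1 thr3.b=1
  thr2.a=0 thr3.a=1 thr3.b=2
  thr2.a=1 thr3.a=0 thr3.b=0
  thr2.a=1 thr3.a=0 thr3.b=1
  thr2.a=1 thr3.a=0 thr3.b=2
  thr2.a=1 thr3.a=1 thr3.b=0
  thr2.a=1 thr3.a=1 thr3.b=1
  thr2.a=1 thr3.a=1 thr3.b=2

outcome vector order: (thr2.a,thr3.a,thr3.b)
under TSO → 0/0/0; 0/0/1; 0/0/2; 0/1/1; 0/1/2; 1/0/0; 1/0/1; 1/0/2; 1/1/1; 1/1/2
claimed∖TSO = {1/1/0}

spurious: thr2.a=1 thr3.a=1 thr3.b=0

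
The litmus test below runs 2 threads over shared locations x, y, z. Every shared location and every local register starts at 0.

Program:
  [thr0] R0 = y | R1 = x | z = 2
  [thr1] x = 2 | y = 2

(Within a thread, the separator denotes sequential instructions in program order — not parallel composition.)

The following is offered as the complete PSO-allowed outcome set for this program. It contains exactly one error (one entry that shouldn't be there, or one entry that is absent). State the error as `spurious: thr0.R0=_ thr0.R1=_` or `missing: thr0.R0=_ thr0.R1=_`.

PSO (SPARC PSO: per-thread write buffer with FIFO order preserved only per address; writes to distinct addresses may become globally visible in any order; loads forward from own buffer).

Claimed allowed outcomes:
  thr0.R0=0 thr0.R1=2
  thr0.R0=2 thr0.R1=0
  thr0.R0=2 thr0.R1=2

missing: thr0.R0=0 thr0.R1=0

outcome vector order: (thr0.R0,thr0.R1)
PSO: 4 outcomes — {00 02 20 22}
PSO∖claimed = {00}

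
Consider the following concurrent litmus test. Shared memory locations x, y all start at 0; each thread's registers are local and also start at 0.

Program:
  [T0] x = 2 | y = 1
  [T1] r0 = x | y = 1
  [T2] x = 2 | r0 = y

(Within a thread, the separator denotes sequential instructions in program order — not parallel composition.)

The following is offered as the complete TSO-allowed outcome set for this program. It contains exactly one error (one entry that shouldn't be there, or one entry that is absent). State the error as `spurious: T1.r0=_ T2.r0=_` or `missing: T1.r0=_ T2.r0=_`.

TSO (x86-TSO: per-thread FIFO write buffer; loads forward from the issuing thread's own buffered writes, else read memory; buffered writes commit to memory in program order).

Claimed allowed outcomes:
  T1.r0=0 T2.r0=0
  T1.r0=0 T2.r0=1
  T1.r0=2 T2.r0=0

missing: T1.r0=2 T2.r0=1

outcome vector order: (T1.r0,T2.r0)
TSO (4): <0 0>, <0 1>, <2 0>, <2 1>
TSO∖claimed = {<2 1>}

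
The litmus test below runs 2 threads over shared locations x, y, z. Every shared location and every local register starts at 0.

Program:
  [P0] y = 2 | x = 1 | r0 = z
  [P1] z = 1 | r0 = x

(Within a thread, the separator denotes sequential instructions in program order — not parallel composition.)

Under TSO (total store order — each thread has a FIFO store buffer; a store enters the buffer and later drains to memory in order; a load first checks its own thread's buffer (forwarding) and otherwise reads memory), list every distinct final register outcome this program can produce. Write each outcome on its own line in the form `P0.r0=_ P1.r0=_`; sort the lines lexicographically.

P0.r0=0 P1.r0=0
P0.r0=0 P1.r0=1
P0.r0=1 P1.r0=0
P0.r0=1 P1.r0=1

outcome vector order: (P0.r0,P1.r0)
|TSO outcomes| = 4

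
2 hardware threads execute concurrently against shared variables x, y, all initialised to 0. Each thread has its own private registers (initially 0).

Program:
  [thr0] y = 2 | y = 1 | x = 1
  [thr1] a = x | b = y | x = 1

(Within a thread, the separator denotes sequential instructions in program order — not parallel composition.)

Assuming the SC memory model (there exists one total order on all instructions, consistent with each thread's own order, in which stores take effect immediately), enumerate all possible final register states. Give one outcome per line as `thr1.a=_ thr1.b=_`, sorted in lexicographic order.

thr1.a=0 thr1.b=0
thr1.a=0 thr1.b=1
thr1.a=0 thr1.b=2
thr1.a=1 thr1.b=1

outcome vector order: (thr1.a,thr1.b)
|SC outcomes| = 4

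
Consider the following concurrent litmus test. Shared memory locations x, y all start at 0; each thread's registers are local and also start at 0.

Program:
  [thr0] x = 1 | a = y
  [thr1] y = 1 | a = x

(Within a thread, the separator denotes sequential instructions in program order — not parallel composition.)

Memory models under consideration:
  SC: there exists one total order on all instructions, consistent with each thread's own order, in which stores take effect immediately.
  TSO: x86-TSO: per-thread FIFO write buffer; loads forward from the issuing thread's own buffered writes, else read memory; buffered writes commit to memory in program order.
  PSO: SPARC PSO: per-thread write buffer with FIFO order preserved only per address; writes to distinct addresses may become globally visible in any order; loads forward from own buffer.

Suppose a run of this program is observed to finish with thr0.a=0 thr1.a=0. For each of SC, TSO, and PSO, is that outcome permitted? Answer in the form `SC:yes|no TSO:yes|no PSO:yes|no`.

outcome vector order: (thr0.a,thr1.a)
SC: 3 outcomes — {01, 10, 11}
TSO: 4 outcomes — {00, 01, 10, 11}
PSO: 4 outcomes — {00, 01, 10, 11}
target 00 ∈ {TSO,PSO}

SC:no TSO:yes PSO:yes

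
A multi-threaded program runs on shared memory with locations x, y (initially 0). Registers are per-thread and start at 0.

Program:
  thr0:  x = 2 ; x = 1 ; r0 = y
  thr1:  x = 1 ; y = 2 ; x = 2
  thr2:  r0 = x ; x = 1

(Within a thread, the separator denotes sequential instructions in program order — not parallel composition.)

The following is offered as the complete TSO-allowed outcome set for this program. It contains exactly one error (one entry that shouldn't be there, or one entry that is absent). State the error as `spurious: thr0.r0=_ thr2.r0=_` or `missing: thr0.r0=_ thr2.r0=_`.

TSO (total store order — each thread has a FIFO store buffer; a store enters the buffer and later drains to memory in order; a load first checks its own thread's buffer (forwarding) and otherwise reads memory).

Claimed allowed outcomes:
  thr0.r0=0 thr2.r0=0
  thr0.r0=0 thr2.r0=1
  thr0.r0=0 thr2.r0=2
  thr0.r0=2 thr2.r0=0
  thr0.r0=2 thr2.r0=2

outcome vector order: (thr0.r0,thr2.r0)
under TSO → (0,0); (0,1); (0,2); (2,0); (2,1); (2,2)
TSO∖claimed = {(2,1)}

missing: thr0.r0=2 thr2.r0=1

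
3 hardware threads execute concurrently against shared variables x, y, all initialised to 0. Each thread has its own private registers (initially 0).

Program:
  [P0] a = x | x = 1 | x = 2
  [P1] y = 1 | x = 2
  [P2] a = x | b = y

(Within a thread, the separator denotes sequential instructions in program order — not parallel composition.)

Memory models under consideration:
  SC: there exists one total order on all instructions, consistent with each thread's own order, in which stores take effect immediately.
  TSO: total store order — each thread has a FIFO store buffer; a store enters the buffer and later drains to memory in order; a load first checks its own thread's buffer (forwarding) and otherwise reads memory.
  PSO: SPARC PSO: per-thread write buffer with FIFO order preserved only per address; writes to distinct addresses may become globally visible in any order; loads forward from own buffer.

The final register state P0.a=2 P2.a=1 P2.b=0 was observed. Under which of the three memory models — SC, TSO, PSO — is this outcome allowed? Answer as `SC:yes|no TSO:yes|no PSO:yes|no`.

outcome vector order: (P0.a,P2.a,P2.b)
[SC] allowed = {(0,0,0), (0,0,1), (0,1,0), (0,1,1), (0,2,0), (0,2,1), (2,0,0), (2,0,1), (2,1,1), (2,2,1)}
[TSO] allowed = {(0,0,0), (0,0,1), (0,1,0), (0,1,1), (0,2,0), (0,2,1), (2,0,0), (2,0,1), (2,1,1), (2,2,1)}
[PSO] allowed = {(0,0,0), (0,0,1), (0,1,0), (0,1,1), (0,2,0), (0,2,1), (2,0,0), (2,0,1), (2,1,0), (2,1,1), (2,2,0), (2,2,1)}
target (2,1,0) ∈ {PSO}

SC:no TSO:no PSO:yes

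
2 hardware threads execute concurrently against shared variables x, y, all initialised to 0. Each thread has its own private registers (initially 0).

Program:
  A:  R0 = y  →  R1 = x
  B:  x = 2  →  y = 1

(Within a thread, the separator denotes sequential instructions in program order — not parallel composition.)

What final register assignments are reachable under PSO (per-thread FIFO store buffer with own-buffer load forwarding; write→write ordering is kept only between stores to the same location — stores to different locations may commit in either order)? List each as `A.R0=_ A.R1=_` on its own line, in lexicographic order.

A.R0=0 A.R1=0
A.R0=0 A.R1=2
A.R0=1 A.R1=0
A.R0=1 A.R1=2

outcome vector order: (A.R0,A.R1)
|PSO outcomes| = 4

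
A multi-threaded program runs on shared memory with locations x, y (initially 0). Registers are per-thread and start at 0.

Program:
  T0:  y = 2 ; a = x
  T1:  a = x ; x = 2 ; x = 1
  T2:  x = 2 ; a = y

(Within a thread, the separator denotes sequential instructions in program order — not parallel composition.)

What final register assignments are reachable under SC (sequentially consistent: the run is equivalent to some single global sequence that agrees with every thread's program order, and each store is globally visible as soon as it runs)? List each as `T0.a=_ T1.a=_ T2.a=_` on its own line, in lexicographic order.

outcome vector order: (T0.a,T1.a,T2.a)
|SC outcomes| = 10

T0.a=0 T1.a=0 T2.a=2
T0.a=0 T1.a=2 T2.a=2
T0.a=1 T1.a=0 T2.a=0
T0.a=1 T1.a=0 T2.a=2
T0.a=1 T1.a=2 T2.a=0
T0.a=1 T1.a=2 T2.a=2
T0.a=2 T1.a=0 T2.a=0
T0.a=2 T1.a=0 T2.a=2
T0.a=2 T1.a=2 T2.a=0
T0.a=2 T1.a=2 T2.a=2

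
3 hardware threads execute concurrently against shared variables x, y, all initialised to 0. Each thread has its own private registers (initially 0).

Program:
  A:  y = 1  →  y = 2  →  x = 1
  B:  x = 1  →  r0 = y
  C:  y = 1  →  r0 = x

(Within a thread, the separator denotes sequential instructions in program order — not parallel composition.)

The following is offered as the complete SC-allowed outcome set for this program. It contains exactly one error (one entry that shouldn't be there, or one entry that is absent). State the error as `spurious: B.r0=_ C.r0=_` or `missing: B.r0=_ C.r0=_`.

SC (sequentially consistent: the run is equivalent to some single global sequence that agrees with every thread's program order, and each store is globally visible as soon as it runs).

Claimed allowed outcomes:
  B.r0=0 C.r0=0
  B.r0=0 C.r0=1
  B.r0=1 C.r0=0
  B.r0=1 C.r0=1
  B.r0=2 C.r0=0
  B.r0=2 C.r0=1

spurious: B.r0=0 C.r0=0

outcome vector order: (B.r0,C.r0)
under SC → 0/1, 1/0, 1/1, 2/0, 2/1
claimed∖SC = {0/0}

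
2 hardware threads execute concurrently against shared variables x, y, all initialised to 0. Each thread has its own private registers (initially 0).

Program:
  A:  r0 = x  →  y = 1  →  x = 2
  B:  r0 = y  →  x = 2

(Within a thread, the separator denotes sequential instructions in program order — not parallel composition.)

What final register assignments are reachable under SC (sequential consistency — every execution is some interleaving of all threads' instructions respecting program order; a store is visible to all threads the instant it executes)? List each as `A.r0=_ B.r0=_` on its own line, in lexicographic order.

A.r0=0 B.r0=0
A.r0=0 B.r0=1
A.r0=2 B.r0=0

outcome vector order: (A.r0,B.r0)
|SC outcomes| = 3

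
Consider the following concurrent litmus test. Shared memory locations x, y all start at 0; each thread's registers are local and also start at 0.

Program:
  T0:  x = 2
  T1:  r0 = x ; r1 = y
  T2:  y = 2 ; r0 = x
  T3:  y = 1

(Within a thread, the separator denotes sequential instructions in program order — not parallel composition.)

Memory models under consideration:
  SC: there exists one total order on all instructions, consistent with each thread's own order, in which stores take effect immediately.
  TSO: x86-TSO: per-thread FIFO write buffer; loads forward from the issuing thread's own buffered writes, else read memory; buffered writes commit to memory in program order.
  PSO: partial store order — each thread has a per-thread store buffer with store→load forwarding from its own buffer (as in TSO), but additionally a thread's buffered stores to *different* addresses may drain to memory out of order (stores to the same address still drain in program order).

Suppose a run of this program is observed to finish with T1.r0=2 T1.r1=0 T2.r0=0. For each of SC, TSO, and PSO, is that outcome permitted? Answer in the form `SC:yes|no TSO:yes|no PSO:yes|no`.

SC:no TSO:yes PSO:yes

outcome vector order: (T1.r0,T1.r1,T2.r0)
SC: 11 outcomes — {000 002 010 012 020 022 202 210 212 220 222}
TSO: 12 outcomes — {000 002 010 012 020 022 200 202 210 212 220 222}
PSO: 12 outcomes — {000 002 010 012 020 022 200 202 210 212 220 222}
target 200 ∈ {TSO,PSO}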